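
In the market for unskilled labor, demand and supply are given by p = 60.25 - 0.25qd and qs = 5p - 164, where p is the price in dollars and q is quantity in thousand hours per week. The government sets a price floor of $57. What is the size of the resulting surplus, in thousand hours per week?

Rearranging demand gives qd = 241 - 4p. Equilibrium: 241 - 4p = 5p - 164, so 405 = 9p and p* = 45, q* = 61.
The floor of 57 is above the equilibrium price 45, so it binds.
At p = 57: qd = 241 - 4·57 = 13 and qs = 5·57 - 164 = 121.
Surplus = qs - qd = 121 - 13 = 108.

108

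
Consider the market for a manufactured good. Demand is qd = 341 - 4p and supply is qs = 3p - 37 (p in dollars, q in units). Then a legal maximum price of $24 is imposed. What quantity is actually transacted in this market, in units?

In a free market, 341 - 4p = 3p - 37 gives the equilibrium p* = 54, q* = 125.
Since 24 < 54, the ceiling is binding.
At p = 24: qd = 341 - 4·24 = 245 and qs = 3·24 - 37 = 35.
The quantity actually transacted is the short side, supply: 35.

35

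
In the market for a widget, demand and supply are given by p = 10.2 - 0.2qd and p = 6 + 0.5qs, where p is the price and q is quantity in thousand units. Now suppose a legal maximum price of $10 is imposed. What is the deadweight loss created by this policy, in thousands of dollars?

0

Rearranging demand gives qd = 51 - 5p; rearranging supply gives qs = 2p - 12. Setting quantity demanded equal to quantity supplied, 51 - 5p = 2p - 12, gives p* = 9 and q* = 6.
Since 10 is above p* = 9, the ceiling does not bind and the free-market outcome prevails.
Since the control does not bind, no trades are prevented and deadweight loss is zero.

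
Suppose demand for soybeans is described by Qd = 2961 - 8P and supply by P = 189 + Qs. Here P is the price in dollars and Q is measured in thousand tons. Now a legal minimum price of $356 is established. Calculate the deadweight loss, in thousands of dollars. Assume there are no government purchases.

Rearranging supply gives Qs = P - 189. Equilibrium: 2961 - 8P = P - 189, so 3150 = 9P and P* = 350, Q* = 161.
The floor of 356 is above the equilibrium price 350, so it binds.
At P = 356: Qd = 2961 - 8·356 = 113 and Qs = 356 - 189 = 167.
Quantity traded falls to 113. At Q = 113 the demand price is (2961 - 113)/8 = 356 and the supply price is 189 + 113 = 302.
Deadweight loss = ½ · (356 - 302) · (161 - 113) = ½ · 54 · 48 = 1296.

1296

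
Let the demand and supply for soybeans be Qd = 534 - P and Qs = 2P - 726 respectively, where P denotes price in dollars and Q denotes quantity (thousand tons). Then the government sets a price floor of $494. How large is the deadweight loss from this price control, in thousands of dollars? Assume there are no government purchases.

In a free market, 534 - P = 2P - 726 gives the equilibrium P* = 420, Q* = 114.
The floor of 494 is above the equilibrium price 420, so it binds.
At P = 494: Qd = 534 - 494 = 40 and Qs = 2·494 - 726 = 262.
Quantity traded falls to 40. At Q = 40 the demand price is 534 - 40 = 494 and the supply price is (726 + 40)/2 = 383.
Deadweight loss = ½ · (494 - 383) · (114 - 40) = ½ · 111 · 74 = 4107.

4107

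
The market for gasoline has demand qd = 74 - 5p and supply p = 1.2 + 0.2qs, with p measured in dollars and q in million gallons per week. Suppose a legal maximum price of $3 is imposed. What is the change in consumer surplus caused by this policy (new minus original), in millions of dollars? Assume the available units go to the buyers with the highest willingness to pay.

-17.5

Rearranging supply gives qs = 5p - 6. Equilibrium: 74 - 5p = 5p - 6, so 80 = 10p and p* = 8, q* = 34.
Since 3 < 8, the ceiling is binding.
At p = 3: qd = 74 - 5·3 = 59 and qs = 5·3 - 6 = 9.
Consumer surplus without the control is ½ · (14.8 - 8) · 34 = 115.6.
With the ceiling, 9 units are sold at 3 (assume they go to the highest-value buyers). The demand price at q = 9 is 13, so CS = ½ · [(14.8 - 3) + (13 - 3)] · 9 = 98.1.
Change in consumer surplus = 98.1 - 115.6 = -17.5.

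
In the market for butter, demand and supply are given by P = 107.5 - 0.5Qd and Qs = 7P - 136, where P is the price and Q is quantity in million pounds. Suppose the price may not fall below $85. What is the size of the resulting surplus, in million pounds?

Rearranging demand gives Qd = 215 - 2P. Without the control the market clears where 215 - 2P = 7P - 136, i.e. P* = 39 and Q* = 137.
The floor of 85 is above the equilibrium price 39, so it binds.
At P = 85: Qd = 215 - 2·85 = 45 and Qs = 7·85 - 136 = 459.
Surplus = Qs - Qd = 459 - 45 = 414.

414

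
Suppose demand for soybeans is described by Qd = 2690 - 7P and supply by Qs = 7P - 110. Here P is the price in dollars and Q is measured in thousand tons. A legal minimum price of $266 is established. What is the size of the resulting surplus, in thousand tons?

Equilibrium: 2690 - 7P = 7P - 110, so 2800 = 14P and P* = 200, Q* = 1290.
Because the floor (266) lies above the market-clearing price, it is binding.
At P = 266: Qd = 2690 - 7·266 = 828 and Qs = 7·266 - 110 = 1752.
Surplus = Qs - Qd = 1752 - 828 = 924.

924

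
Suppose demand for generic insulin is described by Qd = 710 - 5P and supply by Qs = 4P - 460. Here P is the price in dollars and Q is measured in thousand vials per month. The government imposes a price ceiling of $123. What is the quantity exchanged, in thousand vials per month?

Setting quantity demanded equal to quantity supplied, 710 - 5P = 4P - 460, gives P* = 130 and Q* = 60.
The ceiling of 123 is below the equilibrium price 130, so it binds.
At P = 123: Qd = 710 - 5·123 = 95 and Qs = 4·123 - 460 = 32.
The quantity actually transacted is the short side, supply: 32.

32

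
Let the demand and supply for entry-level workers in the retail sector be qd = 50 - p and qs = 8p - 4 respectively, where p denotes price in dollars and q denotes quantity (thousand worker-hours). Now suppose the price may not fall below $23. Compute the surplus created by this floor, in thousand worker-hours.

153

In a free market, 50 - p = 8p - 4 gives the equilibrium p* = 6, q* = 44.
The floor of 23 is above the equilibrium price 6, so it binds.
At p = 23: qd = 50 - 23 = 27 and qs = 8·23 - 4 = 180.
Surplus = qs - qd = 180 - 27 = 153.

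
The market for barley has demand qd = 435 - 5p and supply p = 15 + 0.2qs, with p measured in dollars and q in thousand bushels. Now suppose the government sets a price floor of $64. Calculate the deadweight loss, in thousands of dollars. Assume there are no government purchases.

Rearranging supply gives qs = 5p - 75. Without the control the market clears where 435 - 5p = 5p - 75, i.e. p* = 51 and q* = 180.
The floor of 64 is above the equilibrium price 51, so it binds.
At p = 64: qd = 435 - 5·64 = 115 and qs = 5·64 - 75 = 245.
Quantity traded falls to 115. At q = 115 the demand price is (435 - 115)/5 = 64 and the supply price is (75 + 115)/5 = 38.
Deadweight loss = ½ · (64 - 38) · (180 - 115) = ½ · 26 · 65 = 845.

845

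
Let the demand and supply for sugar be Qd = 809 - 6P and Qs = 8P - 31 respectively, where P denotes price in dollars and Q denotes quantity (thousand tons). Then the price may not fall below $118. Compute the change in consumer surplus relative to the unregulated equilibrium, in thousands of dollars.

Equilibrium: 809 - 6P = 8P - 31, so 840 = 14P and P* = 60, Q* = 449.
Because the floor (118) lies above the market-clearing price, it is binding.
At P = 118: Qd = 809 - 6·118 = 101 and Qs = 8·118 - 31 = 913.
Consumer surplus without the control is ½ · (809/6 - 60) · 449 = 201601/12.
With the floor, consumers buy 101 units at 118, so CS = ½ · (809/6 - 118) · 101 = 10201/12.
Change in consumer surplus = 10201/12 - 201601/12 = -15950.

-15950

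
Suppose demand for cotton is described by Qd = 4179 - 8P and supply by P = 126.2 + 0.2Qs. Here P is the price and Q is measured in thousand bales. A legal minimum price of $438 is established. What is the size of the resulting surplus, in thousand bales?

884

Rearranging supply gives Qs = 5P - 631. Setting quantity demanded equal to quantity supplied, 4179 - 8P = 5P - 631, gives P* = 370 and Q* = 1219.
Since 438 > 370, the floor is binding.
At P = 438: Qd = 4179 - 8·438 = 675 and Qs = 5·438 - 631 = 1559.
Surplus = Qs - Qd = 1559 - 675 = 884.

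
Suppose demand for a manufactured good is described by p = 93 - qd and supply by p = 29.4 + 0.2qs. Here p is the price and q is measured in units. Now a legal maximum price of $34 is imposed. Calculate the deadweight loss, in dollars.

540

Rearranging demand gives qd = 93 - p; rearranging supply gives qs = 5p - 147. Without the control the market clears where 93 - p = 5p - 147, i.e. p* = 40 and q* = 53.
Since 34 < 40, the ceiling is binding.
At p = 34: qd = 93 - 34 = 59 and qs = 5·34 - 147 = 23.
Quantity traded falls to 23. At q = 23 the demand price is 93 - 23 = 70 and the supply price is (147 + 23)/5 = 34.
Deadweight loss = ½ · (70 - 34) · (53 - 23) = ½ · 36 · 30 = 540.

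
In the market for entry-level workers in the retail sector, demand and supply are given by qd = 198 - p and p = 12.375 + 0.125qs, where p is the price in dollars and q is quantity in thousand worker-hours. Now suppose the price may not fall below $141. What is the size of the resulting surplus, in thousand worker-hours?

972

Rearranging supply gives qs = 8p - 99. In a free market, 198 - p = 8p - 99 gives the equilibrium p* = 33, q* = 165.
Since 141 > 33, the floor is binding.
At p = 141: qd = 198 - 141 = 57 and qs = 8·141 - 99 = 1029.
Surplus = qs - qd = 1029 - 57 = 972.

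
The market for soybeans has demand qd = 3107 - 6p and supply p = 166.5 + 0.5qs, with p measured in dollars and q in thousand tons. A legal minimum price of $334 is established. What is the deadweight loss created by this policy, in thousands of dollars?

0

Rearranging supply gives qs = 2p - 333. Setting quantity demanded equal to quantity supplied, 3107 - 6p = 2p - 333, gives p* = 430 and q* = 527.
Since 334 is below p* = 430, the floor does not bind and the free-market outcome prevails.
Since the control does not bind, no trades are prevented and deadweight loss is zero.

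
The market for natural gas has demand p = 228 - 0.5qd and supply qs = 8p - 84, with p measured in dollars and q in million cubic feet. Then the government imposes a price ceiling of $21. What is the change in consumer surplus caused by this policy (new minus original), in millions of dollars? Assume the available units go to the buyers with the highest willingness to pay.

Rearranging demand gives qd = 456 - 2p. Equilibrium: 456 - 2p = 8p - 84, so 540 = 10p and p* = 54, q* = 348.
Since 21 < 54, the ceiling is binding.
At p = 21: qd = 456 - 2·21 = 414 and qs = 8·21 - 84 = 84.
Consumer surplus without the control is ½ · (228 - 54) · 348 = 30276.
With the ceiling, 84 units are sold at 21 (assume they go to the highest-value buyers). The demand price at q = 84 is 186, so CS = ½ · [(228 - 21) + (186 - 21)] · 84 = 15624.
Change in consumer surplus = 15624 - 30276 = -14652.

-14652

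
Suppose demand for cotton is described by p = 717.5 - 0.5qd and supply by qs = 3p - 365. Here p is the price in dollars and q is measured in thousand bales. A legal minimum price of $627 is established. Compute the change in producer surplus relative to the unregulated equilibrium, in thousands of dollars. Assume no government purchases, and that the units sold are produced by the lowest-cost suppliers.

801

Rearranging demand gives qd = 1435 - 2p. In a free market, 1435 - 2p = 3p - 365 gives the equilibrium p* = 360, q* = 715.
The floor of 627 is above the equilibrium price 360, so it binds.
At p = 627: qd = 1435 - 2·627 = 181 and qs = 3·627 - 365 = 1516.
Producer surplus without the control is ½ · (360 - 365/3) · 715 = 511225/6.
With the floor, 181 units are sold at 627. The supply price at q = 181 is 182, so PS = ½ · [(627 - 365/3) + (627 - 182)] · 181 = 516031/6.
Change in producer surplus = 516031/6 - 511225/6 = 801.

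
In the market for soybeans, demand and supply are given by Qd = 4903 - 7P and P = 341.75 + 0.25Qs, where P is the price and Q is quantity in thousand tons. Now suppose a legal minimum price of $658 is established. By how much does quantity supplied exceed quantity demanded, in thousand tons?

968

Rearranging supply gives Qs = 4P - 1367. Setting quantity demanded equal to quantity supplied, 4903 - 7P = 4P - 1367, gives P* = 570 and Q* = 913.
Because the floor (658) lies above the market-clearing price, it is binding.
At P = 658: Qd = 4903 - 7·658 = 297 and Qs = 4·658 - 1367 = 1265.
Surplus = Qs - Qd = 1265 - 297 = 968.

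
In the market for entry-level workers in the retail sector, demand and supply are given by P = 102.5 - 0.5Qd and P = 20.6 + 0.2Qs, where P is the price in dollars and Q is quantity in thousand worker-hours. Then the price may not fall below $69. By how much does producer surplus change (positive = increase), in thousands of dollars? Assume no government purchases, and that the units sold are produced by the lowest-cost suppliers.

Rearranging demand gives Qd = 205 - 2P; rearranging supply gives Qs = 5P - 103. Equilibrium: 205 - 2P = 5P - 103, so 308 = 7P and P* = 44, Q* = 117.
Because the floor (69) lies above the market-clearing price, it is binding.
At P = 69: Qd = 205 - 2·69 = 67 and Qs = 5·69 - 103 = 242.
Producer surplus without the control is ½ · (44 - 20.6) · 117 = 1368.9.
With the floor, 67 units are sold at 69. The supply price at Q = 67 is 34, so PS = ½ · [(69 - 20.6) + (69 - 34)] · 67 = 2793.9.
Change in producer surplus = 2793.9 - 1368.9 = 1425.

1425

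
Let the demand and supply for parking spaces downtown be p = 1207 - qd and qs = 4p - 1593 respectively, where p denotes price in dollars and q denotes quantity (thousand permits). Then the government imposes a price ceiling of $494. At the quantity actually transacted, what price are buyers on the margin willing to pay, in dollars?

Rearranging demand gives qd = 1207 - p. In a free market, 1207 - p = 4p - 1593 gives the equilibrium p* = 560, q* = 647.
The ceiling of 494 is below the equilibrium price 560, so it binds.
At p = 494: qd = 1207 - 494 = 713 and qs = 4·494 - 1593 = 383.
Only 383 units reach the market. On the demand curve, the marginal buyer's willingness to pay at q = 383 is (1207 - 383) = 824.

824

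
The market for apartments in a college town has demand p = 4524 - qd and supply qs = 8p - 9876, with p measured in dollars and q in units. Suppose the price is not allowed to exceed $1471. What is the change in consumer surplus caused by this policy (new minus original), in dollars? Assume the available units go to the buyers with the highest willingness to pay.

-288444

Rearranging demand gives qd = 4524 - p. Setting quantity demanded equal to quantity supplied, 4524 - p = 8p - 9876, gives p* = 1600 and q* = 2924.
Since 1471 < 1600, the ceiling is binding.
At p = 1471: qd = 4524 - 1471 = 3053 and qs = 8·1471 - 9876 = 1892.
Consumer surplus without the control is ½ · (4524 - 1600) · 2924 = 4274888.
With the ceiling, 1892 units are sold at 1471 (assume they go to the highest-value buyers). The demand price at q = 1892 is 2632, so CS = ½ · [(4524 - 1471) + (2632 - 1471)] · 1892 = 3986444.
Change in consumer surplus = 3986444 - 4274888 = -288444.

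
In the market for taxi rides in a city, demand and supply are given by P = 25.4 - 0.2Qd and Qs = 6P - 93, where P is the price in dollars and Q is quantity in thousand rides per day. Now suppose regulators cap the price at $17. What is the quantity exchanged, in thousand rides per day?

Rearranging demand gives Qd = 127 - 5P. Setting quantity demanded equal to quantity supplied, 127 - 5P = 6P - 93, gives P* = 20 and Q* = 27.
Since 17 < 20, the ceiling is binding.
At P = 17: Qd = 127 - 5·17 = 42 and Qs = 6·17 - 93 = 9.
The quantity actually transacted is the short side, supply: 9.

9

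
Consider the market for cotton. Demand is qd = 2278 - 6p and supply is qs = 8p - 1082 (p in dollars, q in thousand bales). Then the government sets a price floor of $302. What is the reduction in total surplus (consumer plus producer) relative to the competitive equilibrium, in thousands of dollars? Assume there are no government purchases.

Setting quantity demanded equal to quantity supplied, 2278 - 6p = 8p - 1082, gives p* = 240 and q* = 838.
Because the floor (302) lies above the market-clearing price, it is binding.
At p = 302: qd = 2278 - 6·302 = 466 and qs = 8·302 - 1082 = 1334.
Quantity traded falls to 466. At q = 466 the demand price is (2278 - 466)/6 = 302 and the supply price is (1082 + 466)/8 = 193.5.
Deadweight loss = ½ · (302 - 193.5) · (838 - 466) = ½ · 108.5 · 372 = 20181.

20181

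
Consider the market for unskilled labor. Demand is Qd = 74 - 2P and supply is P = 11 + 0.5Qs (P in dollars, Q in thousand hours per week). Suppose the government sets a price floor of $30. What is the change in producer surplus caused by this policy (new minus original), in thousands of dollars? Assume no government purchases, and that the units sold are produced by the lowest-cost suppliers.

Rearranging supply gives Qs = 2P - 22. Equilibrium: 74 - 2P = 2P - 22, so 96 = 4P and P* = 24, Q* = 26.
The floor of 30 is above the equilibrium price 24, so it binds.
At P = 30: Qd = 74 - 2·30 = 14 and Qs = 2·30 - 22 = 38.
Producer surplus without the control is ½ · (24 - 11) · 26 = 169.
With the floor, 14 units are sold at 30. The supply price at Q = 14 is 18, so PS = ½ · [(30 - 11) + (30 - 18)] · 14 = 217.
Change in producer surplus = 217 - 169 = 48.

48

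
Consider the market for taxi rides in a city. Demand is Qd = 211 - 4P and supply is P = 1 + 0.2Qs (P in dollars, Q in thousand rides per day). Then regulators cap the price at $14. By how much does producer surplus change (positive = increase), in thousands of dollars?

Rearranging supply gives Qs = 5P - 5. Equilibrium: 211 - 4P = 5P - 5, so 216 = 9P and P* = 24, Q* = 115.
The ceiling of 14 is below the equilibrium price 24, so it binds.
At P = 14: Qd = 211 - 4·14 = 155 and Qs = 5·14 - 5 = 65.
Producer surplus without the control is ½ · (24 - 1) · 115 = 1322.5.
With the ceiling, producers sell 65 units at 14, so PS = ½ · (14 - 1) · 65 = 422.5.
Change in producer surplus = 422.5 - 1322.5 = -900.

-900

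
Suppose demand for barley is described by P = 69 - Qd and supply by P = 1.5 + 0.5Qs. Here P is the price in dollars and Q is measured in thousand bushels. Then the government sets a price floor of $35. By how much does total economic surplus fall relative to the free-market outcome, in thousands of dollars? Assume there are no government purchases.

Rearranging demand gives Qd = 69 - P; rearranging supply gives Qs = 2P - 3. Equilibrium: 69 - P = 2P - 3, so 72 = 3P and P* = 24, Q* = 45.
Since 35 > 24, the floor is binding.
At P = 35: Qd = 69 - 35 = 34 and Qs = 2·35 - 3 = 67.
Quantity traded falls to 34. At Q = 34 the demand price is 69 - 34 = 35 and the supply price is (3 + 34)/2 = 18.5.
Deadweight loss = ½ · (35 - 18.5) · (45 - 34) = ½ · 16.5 · 11 = 90.75.

90.75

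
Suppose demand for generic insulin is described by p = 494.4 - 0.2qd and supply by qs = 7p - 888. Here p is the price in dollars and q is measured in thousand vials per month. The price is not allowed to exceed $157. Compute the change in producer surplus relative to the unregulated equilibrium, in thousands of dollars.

Rearranging demand gives qd = 2472 - 5p. Without the control the market clears where 2472 - 5p = 7p - 888, i.e. p* = 280 and q* = 1072.
Since 157 < 280, the ceiling is binding.
At p = 157: qd = 2472 - 5·157 = 1687 and qs = 7·157 - 888 = 211.
Producer surplus without the control is ½ · (280 - 888/7) · 1072 = 574592/7.
With the ceiling, producers sell 211 units at 157, so PS = ½ · (157 - 888/7) · 211 = 44521/14.
Change in producer surplus = 44521/14 - 574592/7 = -78904.5.

-78904.5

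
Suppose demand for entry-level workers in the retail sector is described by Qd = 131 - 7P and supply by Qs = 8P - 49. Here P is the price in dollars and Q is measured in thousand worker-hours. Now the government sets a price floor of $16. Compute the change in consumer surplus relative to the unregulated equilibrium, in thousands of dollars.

In a free market, 131 - 7P = 8P - 49 gives the equilibrium P* = 12, Q* = 47.
Since 16 > 12, the floor is binding.
At P = 16: Qd = 131 - 7·16 = 19 and Qs = 8·16 - 49 = 79.
Consumer surplus without the control is ½ · (131/7 - 12) · 47 = 2209/14.
With the floor, consumers buy 19 units at 16, so CS = ½ · (131/7 - 16) · 19 = 361/14.
Change in consumer surplus = 361/14 - 2209/14 = -132.

-132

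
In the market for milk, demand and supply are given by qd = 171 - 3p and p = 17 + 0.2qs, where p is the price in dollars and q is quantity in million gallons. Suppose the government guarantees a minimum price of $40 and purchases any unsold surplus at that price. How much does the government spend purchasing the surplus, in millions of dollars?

2560

Rearranging supply gives qs = 5p - 85. In a free market, 171 - 3p = 5p - 85 gives the equilibrium p* = 32, q* = 75.
The floor of 40 is above the equilibrium price 32, so it binds.
At p = 40: qd = 171 - 3·40 = 51 and qs = 5·40 - 85 = 115.
Surplus = qs - qd = 64.
Government expenditure = surplus × support price = 64 × 40 = 2560.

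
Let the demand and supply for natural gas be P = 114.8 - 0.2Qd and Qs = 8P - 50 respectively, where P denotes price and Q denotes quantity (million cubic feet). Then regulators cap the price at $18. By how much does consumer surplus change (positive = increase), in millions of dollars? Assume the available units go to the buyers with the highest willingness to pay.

-2940

Rearranging demand gives Qd = 574 - 5P. In a free market, 574 - 5P = 8P - 50 gives the equilibrium P* = 48, Q* = 334.
The ceiling of 18 is below the equilibrium price 48, so it binds.
At P = 18: Qd = 574 - 5·18 = 484 and Qs = 8·18 - 50 = 94.
Consumer surplus without the control is ½ · (114.8 - 48) · 334 = 11155.6.
With the ceiling, 94 units are sold at 18 (assume they go to the highest-value buyers). The demand price at Q = 94 is 96, so CS = ½ · [(114.8 - 18) + (96 - 18)] · 94 = 8215.6.
Change in consumer surplus = 8215.6 - 11155.6 = -2940.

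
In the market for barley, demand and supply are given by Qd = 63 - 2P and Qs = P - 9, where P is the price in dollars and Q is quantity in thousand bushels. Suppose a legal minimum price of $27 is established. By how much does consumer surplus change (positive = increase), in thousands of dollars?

-36

In a free market, 63 - 2P = P - 9 gives the equilibrium P* = 24, Q* = 15.
The floor of 27 is above the equilibrium price 24, so it binds.
At P = 27: Qd = 63 - 2·27 = 9 and Qs = 27 - 9 = 18.
Consumer surplus without the control is ½ · (31.5 - 24) · 15 = 56.25.
With the floor, consumers buy 9 units at 27, so CS = ½ · (31.5 - 27) · 9 = 20.25.
Change in consumer surplus = 20.25 - 56.25 = -36.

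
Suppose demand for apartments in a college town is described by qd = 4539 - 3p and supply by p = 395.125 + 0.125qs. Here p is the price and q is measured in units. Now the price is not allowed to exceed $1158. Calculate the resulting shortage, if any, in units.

Rearranging supply gives qs = 8p - 3161. Equilibrium: 4539 - 3p = 8p - 3161, so 7700 = 11p and p* = 700, q* = 2439.
The ceiling of 1158 is above the equilibrium price 700, so it is not binding; the market clears at p* = 700, q* = 2439.
Since the control does not bind, there is no shortage.

0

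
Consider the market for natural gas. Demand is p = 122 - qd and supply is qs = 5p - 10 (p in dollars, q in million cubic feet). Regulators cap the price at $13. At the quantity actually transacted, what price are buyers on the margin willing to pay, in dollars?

67

Rearranging demand gives qd = 122 - p. Without the control the market clears where 122 - p = 5p - 10, i.e. p* = 22 and q* = 100.
Since 13 < 22, the ceiling is binding.
At p = 13: qd = 122 - 13 = 109 and qs = 5·13 - 10 = 55.
Only 55 units reach the market. On the demand curve, the marginal buyer's willingness to pay at q = 55 is (122 - 55) = 67.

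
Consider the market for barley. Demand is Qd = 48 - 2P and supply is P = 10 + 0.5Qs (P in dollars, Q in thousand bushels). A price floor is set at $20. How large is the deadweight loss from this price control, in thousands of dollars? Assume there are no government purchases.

18

Rearranging supply gives Qs = 2P - 20. Without the control the market clears where 48 - 2P = 2P - 20, i.e. P* = 17 and Q* = 14.
The floor of 20 is above the equilibrium price 17, so it binds.
At P = 20: Qd = 48 - 2·20 = 8 and Qs = 2·20 - 20 = 20.
Quantity traded falls to 8. At Q = 8 the demand price is (48 - 8)/2 = 20 and the supply price is (20 + 8)/2 = 14.
Deadweight loss = ½ · (20 - 14) · (14 - 8) = ½ · 6 · 6 = 18.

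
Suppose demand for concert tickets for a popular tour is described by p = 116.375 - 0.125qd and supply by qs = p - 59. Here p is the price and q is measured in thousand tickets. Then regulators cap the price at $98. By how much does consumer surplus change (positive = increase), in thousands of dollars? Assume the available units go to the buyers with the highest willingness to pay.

459

Rearranging demand gives qd = 931 - 8p. Without the control the market clears where 931 - 8p = p - 59, i.e. p* = 110 and q* = 51.
The ceiling of 98 is below the equilibrium price 110, so it binds.
At p = 98: qd = 931 - 8·98 = 147 and qs = 98 - 59 = 39.
Consumer surplus without the control is ½ · (116.375 - 110) · 51 = 162.5625.
With the ceiling, 39 units are sold at 98 (assume they go to the highest-value buyers). The demand price at q = 39 is 111.5, so CS = ½ · [(116.375 - 98) + (111.5 - 98)] · 39 = 621.5625.
Change in consumer surplus = 621.5625 - 162.5625 = 459.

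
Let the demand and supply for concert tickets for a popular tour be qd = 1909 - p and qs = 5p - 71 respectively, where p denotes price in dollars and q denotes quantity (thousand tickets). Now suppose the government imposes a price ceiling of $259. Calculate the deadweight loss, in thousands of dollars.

Setting quantity demanded equal to quantity supplied, 1909 - p = 5p - 71, gives p* = 330 and q* = 1579.
Because the ceiling (259) lies below the market-clearing price, it is binding.
At p = 259: qd = 1909 - 259 = 1650 and qs = 5·259 - 71 = 1224.
Quantity traded falls to 1224. At q = 1224 the demand price is 1909 - 1224 = 685 and the supply price is (71 + 1224)/5 = 259.
Deadweight loss = ½ · (685 - 259) · (1579 - 1224) = ½ · 426 · 355 = 75615.

75615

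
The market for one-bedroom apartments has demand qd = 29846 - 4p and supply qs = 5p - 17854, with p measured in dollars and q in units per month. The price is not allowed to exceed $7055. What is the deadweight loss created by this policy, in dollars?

Equilibrium: 29846 - 4p = 5p - 17854, so 47700 = 9p and p* = 5300, q* = 8646.
The ceiling of 7055 is above the equilibrium price 5300, so it is not binding; the market clears at p* = 5300, q* = 8646.
Since the control does not bind, no trades are prevented and deadweight loss is zero.

0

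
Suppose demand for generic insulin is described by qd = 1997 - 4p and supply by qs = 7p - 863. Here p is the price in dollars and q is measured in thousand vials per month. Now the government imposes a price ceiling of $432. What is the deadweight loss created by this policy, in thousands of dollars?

0

Without the control the market clears where 1997 - 4p = 7p - 863, i.e. p* = 260 and q* = 957.
Since 432 is above p* = 260, the ceiling does not bind and the free-market outcome prevails.
Since the control does not bind, no trades are prevented and deadweight loss is zero.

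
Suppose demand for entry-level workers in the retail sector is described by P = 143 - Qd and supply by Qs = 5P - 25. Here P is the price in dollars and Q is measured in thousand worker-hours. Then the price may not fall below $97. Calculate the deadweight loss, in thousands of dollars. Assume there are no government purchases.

Rearranging demand gives Qd = 143 - P. Without the control the market clears where 143 - P = 5P - 25, i.e. P* = 28 and Q* = 115.
Because the floor (97) lies above the market-clearing price, it is binding.
At P = 97: Qd = 143 - 97 = 46 and Qs = 5·97 - 25 = 460.
Quantity traded falls to 46. At Q = 46 the demand price is 143 - 46 = 97 and the supply price is (25 + 46)/5 = 14.2.
Deadweight loss = ½ · (97 - 14.2) · (115 - 46) = ½ · 82.8 · 69 = 2856.6.

2856.6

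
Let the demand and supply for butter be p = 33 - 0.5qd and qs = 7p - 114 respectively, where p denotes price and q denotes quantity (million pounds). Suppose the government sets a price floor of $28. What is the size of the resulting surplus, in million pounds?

72

Rearranging demand gives qd = 66 - 2p. Setting quantity demanded equal to quantity supplied, 66 - 2p = 7p - 114, gives p* = 20 and q* = 26.
The floor of 28 is above the equilibrium price 20, so it binds.
At p = 28: qd = 66 - 2·28 = 10 and qs = 7·28 - 114 = 82.
Surplus = qs - qd = 82 - 10 = 72.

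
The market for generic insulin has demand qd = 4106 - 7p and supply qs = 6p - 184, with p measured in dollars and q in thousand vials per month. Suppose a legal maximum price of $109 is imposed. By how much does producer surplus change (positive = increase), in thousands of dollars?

Setting quantity demanded equal to quantity supplied, 4106 - 7p = 6p - 184, gives p* = 330 and q* = 1796.
The ceiling of 109 is below the equilibrium price 330, so it binds.
At p = 109: qd = 4106 - 7·109 = 3343 and qs = 6·109 - 184 = 470.
Producer surplus without the control is ½ · (330 - 92/3) · 1796 = 806404/3.
With the ceiling, producers sell 470 units at 109, so PS = ½ · (109 - 92/3) · 470 = 55225/3.
Change in producer surplus = 55225/3 - 806404/3 = -250393.

-250393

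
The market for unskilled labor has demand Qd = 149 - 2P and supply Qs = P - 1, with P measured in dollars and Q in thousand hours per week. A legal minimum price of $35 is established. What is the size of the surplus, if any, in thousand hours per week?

0

In a free market, 149 - 2P = P - 1 gives the equilibrium P* = 50, Q* = 49.
The floor of 35 is below the equilibrium price 50, so it is not binding; the market clears at P* = 50, Q* = 49.
Since the control does not bind, there is no surplus.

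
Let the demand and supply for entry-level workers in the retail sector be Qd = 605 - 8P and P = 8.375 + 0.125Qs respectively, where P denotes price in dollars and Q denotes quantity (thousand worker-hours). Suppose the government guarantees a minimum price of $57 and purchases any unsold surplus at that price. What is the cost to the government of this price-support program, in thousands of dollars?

13680

Rearranging supply gives Qs = 8P - 67. Equilibrium: 605 - 8P = 8P - 67, so 672 = 16P and P* = 42, Q* = 269.
Since 57 > 42, the floor is binding.
At P = 57: Qd = 605 - 8·57 = 149 and Qs = 8·57 - 67 = 389.
Surplus = Qs - Qd = 240.
Government expenditure = surplus × support price = 240 × 57 = 13680.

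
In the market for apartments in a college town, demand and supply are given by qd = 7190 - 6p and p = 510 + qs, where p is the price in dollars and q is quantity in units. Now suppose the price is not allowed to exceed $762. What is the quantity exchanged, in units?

Rearranging supply gives qs = p - 510. Without the control the market clears where 7190 - 6p = p - 510, i.e. p* = 1100 and q* = 590.
The ceiling of 762 is below the equilibrium price 1100, so it binds.
At p = 762: qd = 7190 - 6·762 = 2618 and qs = 762 - 510 = 252.
The quantity actually transacted is the short side, supply: 252.

252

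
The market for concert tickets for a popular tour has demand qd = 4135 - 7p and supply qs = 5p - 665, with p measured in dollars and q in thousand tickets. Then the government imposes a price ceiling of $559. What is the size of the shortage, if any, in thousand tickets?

0

Setting quantity demanded equal to quantity supplied, 4135 - 7p = 5p - 665, gives p* = 400 and q* = 1335.
Since 559 is above p* = 400, the ceiling does not bind and the free-market outcome prevails.
Since the control does not bind, there is no shortage.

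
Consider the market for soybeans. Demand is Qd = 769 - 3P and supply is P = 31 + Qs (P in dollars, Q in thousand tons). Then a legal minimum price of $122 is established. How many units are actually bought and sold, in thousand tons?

Rearranging supply gives Qs = P - 31. Without the control the market clears where 769 - 3P = P - 31, i.e. P* = 200 and Q* = 169.
Since 122 is below P* = 200, the floor does not bind and the free-market outcome prevails.

169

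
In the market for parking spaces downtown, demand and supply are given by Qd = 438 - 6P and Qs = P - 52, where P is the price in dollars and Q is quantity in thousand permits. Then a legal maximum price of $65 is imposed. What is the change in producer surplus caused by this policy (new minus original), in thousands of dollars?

Without the control the market clears where 438 - 6P = P - 52, i.e. P* = 70 and Q* = 18.
The ceiling of 65 is below the equilibrium price 70, so it binds.
At P = 65: Qd = 438 - 6·65 = 48 and Qs = 65 - 52 = 13.
Producer surplus without the control is ½ · (70 - 52) · 18 = 162.
With the ceiling, producers sell 13 units at 65, so PS = ½ · (65 - 52) · 13 = 84.5.
Change in producer surplus = 84.5 - 162 = -77.5.

-77.5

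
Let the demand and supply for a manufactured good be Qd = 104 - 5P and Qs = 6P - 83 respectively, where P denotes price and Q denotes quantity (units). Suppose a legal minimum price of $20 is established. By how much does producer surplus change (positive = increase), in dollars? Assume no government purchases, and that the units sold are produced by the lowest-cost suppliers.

-6.75

Equilibrium: 104 - 5P = 6P - 83, so 187 = 11P and P* = 17, Q* = 19.
Because the floor (20) lies above the market-clearing price, it is binding.
At P = 20: Qd = 104 - 5·20 = 4 and Qs = 6·20 - 83 = 37.
Producer surplus without the control is ½ · (17 - 83/6) · 19 = 361/12.
With the floor, 4 units are sold at 20. The supply price at Q = 4 is 14.5, so PS = ½ · [(20 - 83/6) + (20 - 14.5)] · 4 = 70/3.
Change in producer surplus = 70/3 - 361/12 = -6.75.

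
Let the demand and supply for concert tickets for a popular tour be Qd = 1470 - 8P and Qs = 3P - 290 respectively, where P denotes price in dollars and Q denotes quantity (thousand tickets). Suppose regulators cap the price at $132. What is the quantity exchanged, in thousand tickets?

Without the control the market clears where 1470 - 8P = 3P - 290, i.e. P* = 160 and Q* = 190.
Because the ceiling (132) lies below the market-clearing price, it is binding.
At P = 132: Qd = 1470 - 8·132 = 414 and Qs = 3·132 - 290 = 106.
The quantity actually transacted is the short side, supply: 106.

106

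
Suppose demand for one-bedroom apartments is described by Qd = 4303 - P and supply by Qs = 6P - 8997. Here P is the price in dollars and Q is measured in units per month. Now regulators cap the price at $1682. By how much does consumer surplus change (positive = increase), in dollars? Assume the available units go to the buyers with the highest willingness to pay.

Without the control the market clears where 4303 - P = 6P - 8997, i.e. P* = 1900 and Q* = 2403.
Since 1682 < 1900, the ceiling is binding.
At P = 1682: Qd = 4303 - 1682 = 2621 and Qs = 6·1682 - 8997 = 1095.
Consumer surplus without the control is ½ · (4303 - 1900) · 2403 = 2887204.5.
With the ceiling, 1095 units are sold at 1682 (assume they go to the highest-value buyers). The demand price at Q = 1095 is 3208, so CS = ½ · [(4303 - 1682) + (3208 - 1682)] · 1095 = 2270482.5.
Change in consumer surplus = 2270482.5 - 2887204.5 = -616722.

-616722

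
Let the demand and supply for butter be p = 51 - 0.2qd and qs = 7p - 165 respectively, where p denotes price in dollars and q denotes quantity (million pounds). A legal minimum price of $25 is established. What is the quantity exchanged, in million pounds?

Rearranging demand gives qd = 255 - 5p. Equilibrium: 255 - 5p = 7p - 165, so 420 = 12p and p* = 35, q* = 80.
The floor of 25 is below the equilibrium price 35, so it is not binding; the market clears at p* = 35, q* = 80.

80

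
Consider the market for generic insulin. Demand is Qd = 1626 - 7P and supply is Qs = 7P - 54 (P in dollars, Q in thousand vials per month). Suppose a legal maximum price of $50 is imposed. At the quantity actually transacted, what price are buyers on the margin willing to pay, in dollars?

In a free market, 1626 - 7P = 7P - 54 gives the equilibrium P* = 120, Q* = 786.
Because the ceiling (50) lies below the market-clearing price, it is binding.
At P = 50: Qd = 1626 - 7·50 = 1276 and Qs = 7·50 - 54 = 296.
Only 296 units reach the market. On the demand curve, the marginal buyer's willingness to pay at Q = 296 is (1626 - 296)/7 = 190.

190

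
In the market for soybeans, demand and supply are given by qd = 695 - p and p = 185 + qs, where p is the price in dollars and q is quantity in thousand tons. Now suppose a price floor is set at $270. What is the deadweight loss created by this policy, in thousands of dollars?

0

Rearranging supply gives qs = p - 185. In a free market, 695 - p = p - 185 gives the equilibrium p* = 440, q* = 255.
The floor of 270 is below the equilibrium price 440, so it is not binding; the market clears at p* = 440, q* = 255.
Since the control does not bind, no trades are prevented and deadweight loss is zero.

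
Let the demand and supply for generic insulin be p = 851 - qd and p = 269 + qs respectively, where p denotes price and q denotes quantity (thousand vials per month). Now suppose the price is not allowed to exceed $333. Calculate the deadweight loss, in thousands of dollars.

Rearranging demand gives qd = 851 - p; rearranging supply gives qs = p - 269. Setting quantity demanded equal to quantity supplied, 851 - p = p - 269, gives p* = 560 and q* = 291.
The ceiling of 333 is below the equilibrium price 560, so it binds.
At p = 333: qd = 851 - 333 = 518 and qs = 333 - 269 = 64.
Quantity traded falls to 64. At q = 64 the demand price is 851 - 64 = 787 and the supply price is 269 + 64 = 333.
Deadweight loss = ½ · (787 - 333) · (291 - 64) = ½ · 454 · 227 = 51529.

51529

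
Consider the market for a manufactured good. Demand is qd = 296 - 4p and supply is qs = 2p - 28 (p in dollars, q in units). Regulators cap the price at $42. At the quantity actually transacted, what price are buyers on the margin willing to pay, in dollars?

Equilibrium: 296 - 4p = 2p - 28, so 324 = 6p and p* = 54, q* = 80.
The ceiling of 42 is below the equilibrium price 54, so it binds.
At p = 42: qd = 296 - 4·42 = 128 and qs = 2·42 - 28 = 56.
Only 56 units reach the market. On the demand curve, the marginal buyer's willingness to pay at q = 56 is (296 - 56)/4 = 60.

60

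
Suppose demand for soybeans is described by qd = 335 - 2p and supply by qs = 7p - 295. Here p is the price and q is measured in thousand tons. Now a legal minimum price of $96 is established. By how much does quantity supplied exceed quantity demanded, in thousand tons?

Without the control the market clears where 335 - 2p = 7p - 295, i.e. p* = 70 and q* = 195.
Since 96 > 70, the floor is binding.
At p = 96: qd = 335 - 2·96 = 143 and qs = 7·96 - 295 = 377.
Surplus = qs - qd = 377 - 143 = 234.

234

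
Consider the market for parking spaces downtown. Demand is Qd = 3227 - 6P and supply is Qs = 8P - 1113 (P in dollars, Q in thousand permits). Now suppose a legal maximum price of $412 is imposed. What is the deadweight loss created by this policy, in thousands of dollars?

Without the control the market clears where 3227 - 6P = 8P - 1113, i.e. P* = 310 and Q* = 1367.
Since 412 is above P* = 310, the ceiling does not bind and the free-market outcome prevails.
Since the control does not bind, no trades are prevented and deadweight loss is zero.

0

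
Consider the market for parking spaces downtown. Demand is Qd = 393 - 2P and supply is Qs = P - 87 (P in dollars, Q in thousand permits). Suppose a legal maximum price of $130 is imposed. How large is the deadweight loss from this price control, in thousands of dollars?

In a free market, 393 - 2P = P - 87 gives the equilibrium P* = 160, Q* = 73.
The ceiling of 130 is below the equilibrium price 160, so it binds.
At P = 130: Qd = 393 - 2·130 = 133 and Qs = 130 - 87 = 43.
Quantity traded falls to 43. At Q = 43 the demand price is (393 - 43)/2 = 175 and the supply price is 87 + 43 = 130.
Deadweight loss = ½ · (175 - 130) · (73 - 43) = ½ · 45 · 30 = 675.

675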